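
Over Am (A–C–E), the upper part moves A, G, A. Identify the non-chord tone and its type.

G is a neighbor tone.

The harmony at that moment is A minor triad (A, C, E); G is not a chord tone.
It is approached by step down from A and left by step up to A.
Step away and step back to the same note — a neighbor tone (lower neighbor).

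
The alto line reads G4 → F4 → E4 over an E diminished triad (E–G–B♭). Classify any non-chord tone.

F4 is a passing tone.

The harmony at that moment is E diminished triad (E, G, B♭); F4 is not a chord tone.
It is approached by step down from G4 and left by step down to E4.
Step in, step out in the same direction — a passing tone.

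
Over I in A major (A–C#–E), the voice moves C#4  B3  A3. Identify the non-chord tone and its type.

The harmony at that moment is A major triad (A, C#, E); B3 is not a chord tone.
It is approached by step down from C#4 and left by step down to A3.
Step in, step out in the same direction — a passing tone.

B3 is a passing tone.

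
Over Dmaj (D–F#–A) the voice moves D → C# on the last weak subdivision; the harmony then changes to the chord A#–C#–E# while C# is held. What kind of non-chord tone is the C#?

C# is an anticipation.

The harmony at that moment is D major triad (D, F#, A); C# is not a chord tone.
It is approached by step down from D and then sustained as the same pitch into the next harmony.
Arriving early and becoming a chord tone when the harmony changes — an anticipation.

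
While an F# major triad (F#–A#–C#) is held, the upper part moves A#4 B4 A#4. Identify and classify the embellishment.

The harmony at that moment is F# major triad (F#, A#, C#); B4 is not a chord tone.
It is approached by step up from A#4 and left by step down to A#4.
Step away and step back to the same note — a neighbor tone (upper neighbor).

B4 is a neighbor tone.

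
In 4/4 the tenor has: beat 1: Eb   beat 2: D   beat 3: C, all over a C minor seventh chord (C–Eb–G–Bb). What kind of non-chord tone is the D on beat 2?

The harmony at that moment is C minor seventh chord (C, Eb, G, Bb); D is not a chord tone.
It is approached by step down from Eb and left by step down to C.
Step in, step out in the same direction — a passing tone.

Passing tone.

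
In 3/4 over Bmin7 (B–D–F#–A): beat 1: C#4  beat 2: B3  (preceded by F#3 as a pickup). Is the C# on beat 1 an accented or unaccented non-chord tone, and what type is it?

The harmony at that moment is B minor seventh chord (B, D, F#, A); C#4 is not a chord tone.
It is approached by leap up from F#3 and left by step down to B3.
Leap in, step out — an appoggiatura.
It falls on the downbeat, so it is accented.

Accented appoggiatura.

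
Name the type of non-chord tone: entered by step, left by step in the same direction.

Approach: by step. Departure: by step, continuing in the same direction.
Stepwise on both sides with no change of direction means the note fills in the space between two different chord tones — a passing tone. (Had it turned back to its starting note it would be a neighbor tone instead.)

Passing tone.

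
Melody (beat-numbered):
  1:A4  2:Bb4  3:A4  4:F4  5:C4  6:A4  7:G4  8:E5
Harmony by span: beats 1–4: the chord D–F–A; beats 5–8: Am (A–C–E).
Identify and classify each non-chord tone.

The harmony at that moment is D minor triad (D, F, A); Bb4 is not a chord tone.
It is approached by step up from A4 and left by step down to A4.
Step away and step back to the same note — a neighbor tone (upper neighbor).
The harmony at that moment is A minor triad (A, C, E); G4 is not a chord tone.
It is approached by step down from A4 and left by leap up to E5.
Step in, leap out — an escape tone.

Bb4 (beat 2) — neighbor tone; G4 (beat 7) — escape tone.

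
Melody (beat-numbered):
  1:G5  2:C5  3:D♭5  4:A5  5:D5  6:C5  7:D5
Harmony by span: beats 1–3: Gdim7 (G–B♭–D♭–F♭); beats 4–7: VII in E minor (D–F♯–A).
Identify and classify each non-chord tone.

The harmony at that moment is G diminished seventh chord (G, B♭, D♭, F♭); C5 is not a chord tone.
It is approached by leap down from G5 and left by step up to D♭5.
Leap in, step out — an appoggiatura.
The harmony at that moment is D major triad (D, F♯, A); C5 is not a chord tone.
It is approached by step down from D5 and left by step up to D5.
Step away and step back to the same note — a neighbor tone (lower neighbor).

C5 (beat 2) — appoggiatura; C5 (beat 6) — neighbor tone.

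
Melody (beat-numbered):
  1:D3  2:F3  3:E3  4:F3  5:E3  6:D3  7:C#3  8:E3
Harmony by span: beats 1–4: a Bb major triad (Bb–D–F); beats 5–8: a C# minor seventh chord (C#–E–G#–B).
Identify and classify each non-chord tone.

E3 (beat 3) — neighbor tone; D3 (beat 6) — passing tone.

The harmony at that moment is Bb major triad (Bb, D, F); E3 is not a chord tone.
It is approached by step down from F3 and left by step up to F3.
Step away and step back to the same note — a neighbor tone (lower neighbor).
The harmony at that moment is C# minor seventh chord (C#, E, G#, B); D3 is not a chord tone.
It is approached by step down from E3 and left by step down to C#3.
Step in, step out in the same direction — a passing tone.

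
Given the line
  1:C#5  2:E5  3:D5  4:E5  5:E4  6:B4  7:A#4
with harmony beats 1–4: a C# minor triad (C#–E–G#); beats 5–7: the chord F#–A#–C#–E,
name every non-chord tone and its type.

The harmony at that moment is C# minor triad (C#, E, G#); D5 is not a chord tone.
It is approached by step down from E5 and left by step up to E5.
Step away and step back to the same note — a neighbor tone (lower neighbor).
The harmony at that moment is F# dominant seventh chord (F#, A#, C#, E); B4 is not a chord tone.
It is approached by leap up from E4 and left by step down to A#4.
Leap in, step out — an appoggiatura.

D5 (beat 3) — neighbor tone; B4 (beat 6) — appoggiatura.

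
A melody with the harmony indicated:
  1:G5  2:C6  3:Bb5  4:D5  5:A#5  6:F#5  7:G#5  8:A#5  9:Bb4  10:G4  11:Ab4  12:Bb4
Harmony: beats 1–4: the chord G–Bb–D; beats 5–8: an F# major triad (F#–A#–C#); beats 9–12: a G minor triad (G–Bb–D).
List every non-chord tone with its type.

The harmony at that moment is G minor triad (G, Bb, D); C6 is not a chord tone.
It is approached by leap up from G5 and left by step down to Bb5.
Leap in, step out — an appoggiatura.
The harmony at that moment is F# major triad (F#, A#, C#); G#5 is not a chord tone.
It is approached by step up from F#5 and left by step up to A#5.
Step in, step out in the same direction — a passing tone.
The harmony at that moment is G minor triad (G, Bb, D); Ab4 is not a chord tone.
It is approached by step up from G4 and left by step up to Bb4.
Step in, step out in the same direction — a passing tone.

C6 (beat 2) — appoggiatura; G#5 (beat 7) — passing tone; Ab4 (beat 11) — passing tone.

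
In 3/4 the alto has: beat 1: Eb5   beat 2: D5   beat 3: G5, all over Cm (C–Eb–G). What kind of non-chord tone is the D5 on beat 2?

The harmony at that moment is C minor triad (C, Eb, G); D5 is not a chord tone.
It is approached by step down from Eb5 and left by leap up to G5.
Step in, leap out, on a weak beat — an escape tone.

Escape tone.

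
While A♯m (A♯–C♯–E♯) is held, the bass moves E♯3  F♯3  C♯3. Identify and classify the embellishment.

F♯3 is an escape tone.

The harmony at that moment is A♯ minor triad (A♯, C♯, E♯); F♯3 is not a chord tone.
It is approached by step up from E♯3 and left by leap down to C♯3.
Step in, leap out — an escape tone.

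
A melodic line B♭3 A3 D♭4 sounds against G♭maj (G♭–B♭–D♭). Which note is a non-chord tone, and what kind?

The harmony at that moment is G♭ major triad (G♭, B♭, D♭); A3 is not a chord tone.
It is approached by step down from B♭3 and left by leap up to D♭4.
Step in, leap out — an escape tone.

A3 is an escape tone.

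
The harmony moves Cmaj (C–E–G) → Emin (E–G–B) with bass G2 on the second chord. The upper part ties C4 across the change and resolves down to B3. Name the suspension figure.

At the second chord the bass is G2. The suspended C4 lies a fourth above the bass; after resolving down by step to B3, the interval above the bass becomes a third.
Suspension figures are named by those two intervals: 4–3.

4–3 suspension.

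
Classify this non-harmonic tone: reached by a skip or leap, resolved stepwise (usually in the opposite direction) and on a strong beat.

Approach: by leap. Departure: by step. Metric position: strong.
Leap in, step out, in a metrically strong position — an appoggiatura. (It is the mirror image of the escape tone, which steps in and leaps out from a weak position.)

Appoggiatura.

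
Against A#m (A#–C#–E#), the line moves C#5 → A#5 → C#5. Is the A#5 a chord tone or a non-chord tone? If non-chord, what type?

Chord tone (the root of A# minor triad).

A# minor triad contains A#, C#, E#; A# is the root, so it is a chord tone.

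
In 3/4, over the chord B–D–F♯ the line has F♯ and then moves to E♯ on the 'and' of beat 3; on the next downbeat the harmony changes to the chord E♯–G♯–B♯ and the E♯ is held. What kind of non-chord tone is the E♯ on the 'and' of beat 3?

The harmony at that moment is B minor triad (B, D, F♯); E♯ is not a chord tone.
It is approached by step down from F♯ and then sustained as the same pitch into the next harmony.
Arriving early and becoming a chord tone when the harmony changes — an anticipation.

Anticipation.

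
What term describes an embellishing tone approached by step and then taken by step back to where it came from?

Approach: by step. Departure: by step in the opposite direction, back to the starting pitch.
Stepwise on both sides but reversing to return to the same chord tone — a neighbor tone. (Had it continued onward in the same direction it would be a passing tone instead.)

Neighbor tone.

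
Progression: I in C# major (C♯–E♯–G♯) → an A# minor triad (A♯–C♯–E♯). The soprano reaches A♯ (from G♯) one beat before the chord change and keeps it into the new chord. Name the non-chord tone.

The harmony at that moment is C♯ major triad (C♯, E♯, G♯); A♯ is not a chord tone.
It is approached by step up from G♯ and then sustained as the same pitch into the next harmony.
Arriving early and becoming a chord tone when the harmony changes — an anticipation.

A♯ is an anticipation.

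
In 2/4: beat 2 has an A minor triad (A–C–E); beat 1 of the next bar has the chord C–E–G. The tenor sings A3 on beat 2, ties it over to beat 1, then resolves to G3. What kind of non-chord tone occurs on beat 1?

Suspension.

The harmony at that moment is C major triad (C, E, G); A3 is not a chord tone.
It is held over (the same pitch as the preceding A3) and left by step down to G3.
Held over from the previous chord and resolving down by step — a suspension.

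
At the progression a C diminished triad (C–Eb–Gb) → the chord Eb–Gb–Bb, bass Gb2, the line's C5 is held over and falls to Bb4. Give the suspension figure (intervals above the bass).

4–3 suspension.

At the second chord the bass is Gb2. The suspended C5 lies a fourth above the bass; after resolving down by step to Bb4, the interval above the bass becomes a third.
Suspension figures are named by those two intervals: 4–3.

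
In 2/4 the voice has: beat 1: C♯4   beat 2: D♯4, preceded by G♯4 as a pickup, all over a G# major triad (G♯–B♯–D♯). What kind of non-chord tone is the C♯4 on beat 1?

Appoggiatura.

The harmony at that moment is G♯ major triad (G♯, B♯, D♯); C♯4 is not a chord tone.
It is approached by leap down from G♯4 and left by step up to D♯4.
Leap in, step out, metrically accented — an appoggiatura.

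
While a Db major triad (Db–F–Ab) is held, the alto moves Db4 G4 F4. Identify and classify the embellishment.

G4 is an appoggiatura.

The harmony at that moment is Db major triad (Db, F, Ab); G4 is not a chord tone.
It is approached by leap up from Db4 and left by step down to F4.
Leap in, step out — an appoggiatura.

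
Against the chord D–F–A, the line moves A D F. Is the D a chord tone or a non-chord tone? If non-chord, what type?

D minor triad contains D, F, A; D is the root, so it is a chord tone.

Chord tone (the root of D minor triad).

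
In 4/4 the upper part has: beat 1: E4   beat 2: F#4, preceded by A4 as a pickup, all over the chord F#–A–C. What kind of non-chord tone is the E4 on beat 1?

Appoggiatura.

The harmony at that moment is F# diminished triad (F#, A, C); E4 is not a chord tone.
It is approached by leap down from A4 and left by step up to F#4.
Leap in, step out, metrically accented — an appoggiatura.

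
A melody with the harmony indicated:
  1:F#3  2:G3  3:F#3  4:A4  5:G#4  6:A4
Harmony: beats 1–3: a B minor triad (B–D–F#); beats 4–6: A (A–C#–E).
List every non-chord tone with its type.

The harmony at that moment is B minor triad (B, D, F#); G3 is not a chord tone.
It is approached by step up from F#3 and left by step down to F#3.
Step away and step back to the same note — a neighbor tone (upper neighbor).
The harmony at that moment is A major triad (A, C#, E); G#4 is not a chord tone.
It is approached by step down from A4 and left by step up to A4.
Step away and step back to the same note — a neighbor tone (lower neighbor).

G3 (beat 2) — neighbor tone; G#4 (beat 5) — neighbor tone.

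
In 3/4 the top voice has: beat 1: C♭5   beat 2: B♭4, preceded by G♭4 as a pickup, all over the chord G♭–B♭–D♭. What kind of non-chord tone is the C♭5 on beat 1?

Appoggiatura.

The harmony at that moment is G♭ major triad (G♭, B♭, D♭); C♭5 is not a chord tone.
It is approached by leap up from G♭4 and left by step down to B♭4.
Leap in, step out, metrically accented — an appoggiatura.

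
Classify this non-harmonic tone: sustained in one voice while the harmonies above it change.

Approach: none. Departure: none — a single pitch is sustained while the chords change around it, passing through harmonies that do not contain it.
No melodic motion at all; the dissonance is created entirely by the moving harmonies against the stationary note — a pedal tone (pedal point).

Pedal tone.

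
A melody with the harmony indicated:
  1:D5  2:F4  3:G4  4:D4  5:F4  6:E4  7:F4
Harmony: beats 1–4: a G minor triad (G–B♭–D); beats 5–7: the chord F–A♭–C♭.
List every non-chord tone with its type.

The harmony at that moment is G minor triad (G, B♭, D); F4 is not a chord tone.
It is approached by leap down from D5 and left by step up to G4.
Leap in, step out — an appoggiatura.
The harmony at that moment is F diminished triad (F, A♭, C♭); E4 is not a chord tone.
It is approached by step down from F4 and left by step up to F4.
Step away and step back to the same note — a neighbor tone (lower neighbor).

F4 (beat 2) — appoggiatura; E4 (beat 6) — neighbor tone.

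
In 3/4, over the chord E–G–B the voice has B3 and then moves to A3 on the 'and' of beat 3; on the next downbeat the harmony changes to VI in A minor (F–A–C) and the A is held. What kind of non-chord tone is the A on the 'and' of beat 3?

The harmony at that moment is E minor triad (E, G, B); A3 is not a chord tone.
It is approached by step down from B3 and then sustained as the same pitch into the next harmony.
Arriving early and becoming a chord tone when the harmony changes — an anticipation.

Anticipation.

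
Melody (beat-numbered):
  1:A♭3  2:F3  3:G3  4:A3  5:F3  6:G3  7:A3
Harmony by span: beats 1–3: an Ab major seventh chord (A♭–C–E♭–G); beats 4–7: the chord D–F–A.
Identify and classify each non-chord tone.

The harmony at that moment is A♭ major seventh chord (A♭, C, E♭, G); F3 is not a chord tone.
It is approached by leap down from A♭3 and left by step up to G3.
Leap in, step out — an appoggiatura.
The harmony at that moment is D minor triad (D, F, A); G3 is not a chord tone.
It is approached by step up from F3 and left by step up to A3.
Step in, step out in the same direction — a passing tone.

F3 (beat 2) — appoggiatura; G3 (beat 6) — passing tone.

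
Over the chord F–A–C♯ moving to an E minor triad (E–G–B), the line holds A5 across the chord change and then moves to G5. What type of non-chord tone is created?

The harmony at that moment is E minor triad (E, G, B); A5 is not a chord tone.
It is held over (the same pitch as the preceding A5) and left by step down to G5.
Held over from the previous chord and resolving down by step — a suspension.

A5 is a suspension.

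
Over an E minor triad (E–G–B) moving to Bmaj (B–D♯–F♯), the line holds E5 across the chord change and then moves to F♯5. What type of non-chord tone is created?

The harmony at that moment is B major triad (B, D♯, F♯); E5 is not a chord tone.
It is held over (the same pitch as the preceding E5) and left by step up to F♯5.
Held over from the previous chord and resolving up by step — a retardation.

E5 is a retardation.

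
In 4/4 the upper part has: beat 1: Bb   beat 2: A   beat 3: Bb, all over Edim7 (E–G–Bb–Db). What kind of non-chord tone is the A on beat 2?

Lower neighbor tone.

The harmony at that moment is E diminished seventh chord (E, G, Bb, Db); A is not a chord tone.
It is approached by step down from Bb and left by step up to Bb.
Step away and step back to the same note — a neighbor tone (lower neighbor).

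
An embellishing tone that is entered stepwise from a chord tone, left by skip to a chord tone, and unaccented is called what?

Escape tone.

Approach: by step. Departure: by leap. Metric position: weak.
Step in, leap out, from a weak position — an escape tone (échappée). (It is the mirror image of the appoggiatura, which leaps in and steps out on a strong beat.)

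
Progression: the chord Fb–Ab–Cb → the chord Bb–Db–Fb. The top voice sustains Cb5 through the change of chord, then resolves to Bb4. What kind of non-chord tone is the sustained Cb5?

The harmony at that moment is Bb diminished triad (Bb, Db, Fb); Cb5 is not a chord tone.
It is held over (the same pitch as the preceding Cb5) and left by step down to Bb4.
Held over from the previous chord and resolving down by step — a suspension.

Cb5 is a suspension.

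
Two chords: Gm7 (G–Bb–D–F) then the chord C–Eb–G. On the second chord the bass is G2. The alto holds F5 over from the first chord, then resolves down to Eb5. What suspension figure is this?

At the second chord the bass is G2. The suspended F5 lies a seventh above the bass; after resolving down by step to Eb5, the interval above the bass becomes a sixth.
Suspension figures are named by those two intervals: 7–6.

7–6 suspension.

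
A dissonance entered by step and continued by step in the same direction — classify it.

Approach: by step. Departure: by step, continuing in the same direction.
Stepwise on both sides with no change of direction means the note fills in the space between two different chord tones — a passing tone. (Had it turned back to its starting note it would be a neighbor tone instead.)

Passing tone.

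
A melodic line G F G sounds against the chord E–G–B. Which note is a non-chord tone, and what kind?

The harmony at that moment is E minor triad (E, G, B); F is not a chord tone.
It is approached by step down from G and left by step up to G.
Step away and step back to the same note — a neighbor tone (lower neighbor).

F is a neighbor tone.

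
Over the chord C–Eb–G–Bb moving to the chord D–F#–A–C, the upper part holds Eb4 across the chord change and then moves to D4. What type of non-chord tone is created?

The harmony at that moment is D dominant seventh chord (D, F#, A, C); Eb4 is not a chord tone.
It is held over (the same pitch as the preceding Eb4) and left by step down to D4.
Held over from the previous chord and resolving down by step — a suspension.

Eb4 is a suspension.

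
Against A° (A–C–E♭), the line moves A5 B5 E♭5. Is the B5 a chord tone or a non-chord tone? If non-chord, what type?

Non-chord tone — an escape tone.

The harmony at that moment is A diminished triad (A, C, E♭); B5 is not a chord tone.
It is approached by step up from A5 and left by leap down to E♭5.
Step in, leap out — an escape tone.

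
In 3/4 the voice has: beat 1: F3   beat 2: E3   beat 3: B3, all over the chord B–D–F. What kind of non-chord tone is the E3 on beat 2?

The harmony at that moment is B diminished triad (B, D, F); E3 is not a chord tone.
It is approached by step down from F3 and left by leap up to B3.
Step in, leap out, on a weak beat — an escape tone.

Escape tone.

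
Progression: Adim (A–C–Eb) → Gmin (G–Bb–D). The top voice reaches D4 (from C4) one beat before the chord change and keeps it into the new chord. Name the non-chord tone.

The harmony at that moment is A diminished triad (A, C, Eb); D4 is not a chord tone.
It is approached by step up from C4 and then sustained as the same pitch into the next harmony.
Arriving early and becoming a chord tone when the harmony changes — an anticipation.

D4 is an anticipation.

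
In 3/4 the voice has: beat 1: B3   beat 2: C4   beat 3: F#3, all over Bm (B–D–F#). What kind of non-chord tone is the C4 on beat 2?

Escape tone.

The harmony at that moment is B minor triad (B, D, F#); C4 is not a chord tone.
It is approached by step up from B3 and left by leap down to F#3.
Step in, leap out, on a weak beat — an escape tone.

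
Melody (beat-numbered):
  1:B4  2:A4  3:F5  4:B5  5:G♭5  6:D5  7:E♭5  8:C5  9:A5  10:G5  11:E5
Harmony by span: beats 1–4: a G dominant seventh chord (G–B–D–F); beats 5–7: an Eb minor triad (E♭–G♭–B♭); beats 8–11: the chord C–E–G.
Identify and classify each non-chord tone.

A4 (beat 2) — escape tone; D5 (beat 6) — appoggiatura; A5 (beat 9) — appoggiatura.

The harmony at that moment is G dominant seventh chord (G, B, D, F); A4 is not a chord tone.
It is approached by step down from B4 and left by leap up to F5.
Step in, leap out — an escape tone.
The harmony at that moment is E♭ minor triad (E♭, G♭, B♭); D5 is not a chord tone.
It is approached by leap down from G♭5 and left by step up to E♭5.
Leap in, step out — an appoggiatura.
The harmony at that moment is C major triad (C, E, G); A5 is not a chord tone.
It is approached by leap up from C5 and left by step down to G5.
Leap in, step out — an appoggiatura.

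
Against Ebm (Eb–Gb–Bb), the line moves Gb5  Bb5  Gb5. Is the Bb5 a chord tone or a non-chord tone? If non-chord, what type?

Chord tone (the fifth of Eb minor triad).

Eb minor triad contains Eb, Gb, Bb; Bb is the fifth, so it is a chord tone.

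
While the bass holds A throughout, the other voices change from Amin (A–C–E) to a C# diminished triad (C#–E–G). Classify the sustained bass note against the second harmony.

The harmony at that moment is C# diminished triad (C#, E, G); A is not a chord tone.
It is held over (the same pitch as the preceding A) and then sustained as the same pitch into the next harmony.
Sustained through a change of harmony — a pedal tone.

Pedal tone (pedal point).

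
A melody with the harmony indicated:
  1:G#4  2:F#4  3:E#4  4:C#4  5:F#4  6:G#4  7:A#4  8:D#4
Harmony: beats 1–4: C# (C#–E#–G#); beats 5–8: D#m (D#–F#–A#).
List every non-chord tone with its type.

The harmony at that moment is C# major triad (C#, E#, G#); F#4 is not a chord tone.
It is approached by step down from G#4 and left by step down to E#4.
Step in, step out in the same direction — a passing tone.
The harmony at that moment is D# minor triad (D#, F#, A#); G#4 is not a chord tone.
It is approached by step up from F#4 and left by step up to A#4.
Step in, step out in the same direction — a passing tone.

F#4 (beat 2) — passing tone; G#4 (beat 6) — passing tone.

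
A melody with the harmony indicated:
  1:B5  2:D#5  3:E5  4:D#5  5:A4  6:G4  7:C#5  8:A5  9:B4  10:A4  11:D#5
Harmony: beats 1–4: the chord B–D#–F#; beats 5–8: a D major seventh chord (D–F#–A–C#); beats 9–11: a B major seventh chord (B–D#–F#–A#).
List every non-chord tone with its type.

E5 (beat 3) — neighbor tone; G4 (beat 6) — escape tone; A4 (beat 10) — escape tone.

The harmony at that moment is B major triad (B, D#, F#); E5 is not a chord tone.
It is approached by step up from D#5 and left by step down to D#5.
Step away and step back to the same note — a neighbor tone (upper neighbor).
The harmony at that moment is D major seventh chord (D, F#, A, C#); G4 is not a chord tone.
It is approached by step down from A4 and left by leap up to C#5.
Step in, leap out — an escape tone.
The harmony at that moment is B major seventh chord (B, D#, F#, A#); A4 is not a chord tone.
It is approached by step down from B4 and left by leap up to D#5.
Step in, leap out — an escape tone.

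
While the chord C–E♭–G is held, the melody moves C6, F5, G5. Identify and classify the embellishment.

The harmony at that moment is C minor triad (C, E♭, G); F5 is not a chord tone.
It is approached by leap down from C6 and left by step up to G5.
Leap in, step out — an appoggiatura.

F5 is an appoggiatura.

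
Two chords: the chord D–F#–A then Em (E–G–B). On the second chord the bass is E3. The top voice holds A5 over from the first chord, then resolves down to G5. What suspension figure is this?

At the second chord the bass is E3. The suspended A5 lies a fourth above the bass; after resolving down by step to G5, the interval above the bass becomes a third.
Suspension figures are named by those two intervals: 4–3.

4–3 suspension.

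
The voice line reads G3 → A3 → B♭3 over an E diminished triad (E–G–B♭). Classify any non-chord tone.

A3 is a passing tone.

The harmony at that moment is E diminished triad (E, G, B♭); A3 is not a chord tone.
It is approached by step up from G3 and left by step up to B♭3.
Step in, step out in the same direction — a passing tone.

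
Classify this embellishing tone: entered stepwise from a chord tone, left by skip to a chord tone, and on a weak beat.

Escape tone.

Approach: by step. Departure: by leap. Metric position: weak.
Step in, leap out, from a weak position — an escape tone (échappée). (It is the mirror image of the appoggiatura, which leaps in and steps out on a strong beat.)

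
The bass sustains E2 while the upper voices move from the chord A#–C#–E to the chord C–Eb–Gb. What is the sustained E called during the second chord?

The harmony at that moment is C diminished triad (C, Eb, Gb); E2 is not a chord tone.
It is held over (the same pitch as the preceding E2) and then sustained as the same pitch into the next harmony.
Sustained through a change of harmony — a pedal tone.

Pedal tone (pedal point).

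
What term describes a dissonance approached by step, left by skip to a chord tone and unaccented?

Approach: by step. Departure: by leap. Metric position: weak.
Step in, leap out, from a weak position — an escape tone (échappée). (It is the mirror image of the appoggiatura, which leaps in and steps out on a strong beat.)

Escape tone.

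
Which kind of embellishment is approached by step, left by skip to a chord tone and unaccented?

Escape tone.

Approach: by step. Departure: by leap. Metric position: weak.
Step in, leap out, from a weak position — an escape tone (échappée). (It is the mirror image of the appoggiatura, which leaps in and steps out on a strong beat.)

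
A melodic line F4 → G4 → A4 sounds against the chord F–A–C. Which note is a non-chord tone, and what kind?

G4 is a passing tone.

The harmony at that moment is F major triad (F, A, C); G4 is not a chord tone.
It is approached by step up from F4 and left by step up to A4.
Step in, step out in the same direction — a passing tone.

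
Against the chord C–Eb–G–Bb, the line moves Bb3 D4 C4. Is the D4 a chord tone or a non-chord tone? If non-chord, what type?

The harmony at that moment is C minor seventh chord (C, Eb, G, Bb); D4 is not a chord tone.
It is approached by leap up from Bb3 and left by step down to C4.
Leap in, step out — an appoggiatura.

Non-chord tone — an appoggiatura.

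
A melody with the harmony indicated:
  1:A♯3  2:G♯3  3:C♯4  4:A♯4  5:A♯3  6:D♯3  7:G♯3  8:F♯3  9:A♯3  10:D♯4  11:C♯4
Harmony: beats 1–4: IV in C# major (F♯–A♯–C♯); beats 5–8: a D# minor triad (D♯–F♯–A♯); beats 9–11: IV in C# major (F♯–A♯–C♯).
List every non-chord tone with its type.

The harmony at that moment is F♯ major triad (F♯, A♯, C♯); G♯3 is not a chord tone.
It is approached by step down from A♯3 and left by leap up to C♯4.
Step in, leap out — an escape tone.
The harmony at that moment is D♯ minor triad (D♯, F♯, A♯); G♯3 is not a chord tone.
It is approached by leap up from D♯3 and left by step down to F♯3.
Leap in, step out — an appoggiatura.
The harmony at that moment is F♯ major triad (F♯, A♯, C♯); D♯4 is not a chord tone.
It is approached by leap up from A♯3 and left by step down to C♯4.
Leap in, step out — an appoggiatura.

G♯3 (beat 2) — escape tone; G♯3 (beat 7) — appoggiatura; D♯4 (beat 10) — appoggiatura.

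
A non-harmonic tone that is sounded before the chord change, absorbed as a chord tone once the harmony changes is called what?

Approach: ahead of the chord change (typically by step), so it is dissonant against the current harmony. Departure: none — the same pitch is restated or held and is a chord tone of the new harmony.
Dissonant first, consonant once the harmony catches up: the note simply arrives early — an anticipation. (The reverse timing, consonant first and dissonant after the change, would be a suspension or retardation.)

Anticipation.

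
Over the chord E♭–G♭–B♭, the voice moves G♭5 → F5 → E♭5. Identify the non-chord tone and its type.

The harmony at that moment is E♭ minor triad (E♭, G♭, B♭); F5 is not a chord tone.
It is approached by step down from G♭5 and left by step down to E♭5.
Step in, step out in the same direction — a passing tone.

F5 is a passing tone.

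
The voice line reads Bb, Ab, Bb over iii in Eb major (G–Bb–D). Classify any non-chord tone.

Ab is a neighbor tone.

The harmony at that moment is G minor triad (G, Bb, D); Ab is not a chord tone.
It is approached by step down from Bb and left by step up to Bb.
Step away and step back to the same note — a neighbor tone (lower neighbor).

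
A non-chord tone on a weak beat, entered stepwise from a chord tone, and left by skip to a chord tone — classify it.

Escape tone.

Approach: by step. Departure: by leap. Metric position: weak.
Step in, leap out, from a weak position — an escape tone (échappée). (It is the mirror image of the appoggiatura, which leaps in and steps out on a strong beat.)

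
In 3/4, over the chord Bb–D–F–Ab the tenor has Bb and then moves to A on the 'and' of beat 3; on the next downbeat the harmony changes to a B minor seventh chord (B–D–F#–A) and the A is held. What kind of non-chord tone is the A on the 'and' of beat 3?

The harmony at that moment is Bb dominant seventh chord (Bb, D, F, Ab); A is not a chord tone.
It is approached by step down from Bb and then sustained as the same pitch into the next harmony.
Arriving early and becoming a chord tone when the harmony changes — an anticipation.

Anticipation.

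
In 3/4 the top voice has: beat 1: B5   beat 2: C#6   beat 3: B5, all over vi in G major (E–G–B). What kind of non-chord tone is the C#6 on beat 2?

The harmony at that moment is E minor triad (E, G, B); C#6 is not a chord tone.
It is approached by step up from B5 and left by step down to B5.
Step away and step back to the same note — a neighbor tone (upper neighbor).

Upper neighbor tone.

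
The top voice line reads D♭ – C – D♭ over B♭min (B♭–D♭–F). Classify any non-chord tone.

The harmony at that moment is B♭ minor triad (B♭, D♭, F); C is not a chord tone.
It is approached by step down from D♭ and left by step up to D♭.
Step away and step back to the same note — a neighbor tone (lower neighbor).

C is a neighbor tone.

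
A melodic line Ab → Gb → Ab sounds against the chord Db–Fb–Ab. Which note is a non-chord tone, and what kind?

Gb is a neighbor tone.

The harmony at that moment is Db minor triad (Db, Fb, Ab); Gb is not a chord tone.
It is approached by step down from Ab and left by step up to Ab.
Step away and step back to the same note — a neighbor tone (lower neighbor).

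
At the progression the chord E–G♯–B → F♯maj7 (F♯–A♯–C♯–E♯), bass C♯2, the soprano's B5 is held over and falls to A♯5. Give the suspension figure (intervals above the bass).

At the second chord the bass is C♯2. The suspended B5 lies a seventh above the bass; after resolving down by step to A♯5, the interval above the bass becomes a sixth.
Suspension figures are named by those two intervals: 7–6.

7–6 suspension.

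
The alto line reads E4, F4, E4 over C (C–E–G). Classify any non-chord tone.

F4 is a neighbor tone.

The harmony at that moment is C major triad (C, E, G); F4 is not a chord tone.
It is approached by step up from E4 and left by step down to E4.
Step away and step back to the same note — a neighbor tone (upper neighbor).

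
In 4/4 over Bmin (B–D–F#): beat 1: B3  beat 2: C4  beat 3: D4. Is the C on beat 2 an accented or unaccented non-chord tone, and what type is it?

The harmony at that moment is B minor triad (B, D, F#); C4 is not a chord tone.
It is approached by step up from B3 and left by step up to D4.
Step in, step out in the same direction — a passing tone.
It falls on a weak beat, so it is unaccented.

Unaccented passing tone.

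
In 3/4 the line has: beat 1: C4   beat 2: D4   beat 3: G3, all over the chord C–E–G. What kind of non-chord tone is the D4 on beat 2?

The harmony at that moment is C major triad (C, E, G); D4 is not a chord tone.
It is approached by step up from C4 and left by leap down to G3.
Step in, leap out, on a weak beat — an escape tone.

Escape tone.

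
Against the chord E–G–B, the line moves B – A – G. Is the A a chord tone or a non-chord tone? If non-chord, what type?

The harmony at that moment is E minor triad (E, G, B); A is not a chord tone.
It is approached by step down from B and left by step down to G.
Step in, step out in the same direction — a passing tone.

Non-chord tone — a passing tone.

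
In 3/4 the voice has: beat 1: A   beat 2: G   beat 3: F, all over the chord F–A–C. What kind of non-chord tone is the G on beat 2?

Passing tone.

The harmony at that moment is F major triad (F, A, C); G is not a chord tone.
It is approached by step down from A and left by step down to F.
Step in, step out in the same direction — a passing tone.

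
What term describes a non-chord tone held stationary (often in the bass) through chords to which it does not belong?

Approach: none. Departure: none — a single pitch is sustained while the chords change around it, passing through harmonies that do not contain it.
No melodic motion at all; the dissonance is created entirely by the moving harmonies against the stationary note — a pedal tone (pedal point).

Pedal tone.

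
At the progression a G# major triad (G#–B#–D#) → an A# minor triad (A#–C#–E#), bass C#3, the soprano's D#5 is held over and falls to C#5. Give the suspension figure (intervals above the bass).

At the second chord the bass is C#3. The suspended D#5 lies a ninth above the bass; after resolving down by step to C#5, the interval above the bass becomes an octave.
Suspension figures are named by those two intervals: 9–8.

9–8 suspension.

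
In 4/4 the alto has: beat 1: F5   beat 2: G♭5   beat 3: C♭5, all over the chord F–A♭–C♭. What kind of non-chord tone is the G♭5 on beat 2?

The harmony at that moment is F diminished triad (F, A♭, C♭); G♭5 is not a chord tone.
It is approached by step up from F5 and left by leap down to C♭5.
Step in, leap out, on a weak beat — an escape tone.

Escape tone.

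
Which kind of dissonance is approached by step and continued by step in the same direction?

Passing tone.

Approach: by step. Departure: by step, continuing in the same direction.
Stepwise on both sides with no change of direction means the note fills in the space between two different chord tones — a passing tone. (Had it turned back to its starting note it would be a neighbor tone instead.)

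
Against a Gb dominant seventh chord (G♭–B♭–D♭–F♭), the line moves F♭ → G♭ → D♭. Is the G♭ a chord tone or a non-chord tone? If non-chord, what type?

Chord tone (the root of Gb dominant seventh chord).

Gb dominant seventh chord contains G♭, B♭, D♭, F♭; G♭ is the root, so it is a chord tone.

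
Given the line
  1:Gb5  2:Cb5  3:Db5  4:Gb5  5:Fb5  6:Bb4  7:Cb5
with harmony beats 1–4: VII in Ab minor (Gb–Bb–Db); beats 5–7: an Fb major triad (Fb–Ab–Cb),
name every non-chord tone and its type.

Cb5 (beat 2) — appoggiatura; Bb4 (beat 6) — appoggiatura.

The harmony at that moment is Gb major triad (Gb, Bb, Db); Cb5 is not a chord tone.
It is approached by leap down from Gb5 and left by step up to Db5.
Leap in, step out — an appoggiatura.
The harmony at that moment is Fb major triad (Fb, Ab, Cb); Bb4 is not a chord tone.
It is approached by leap down from Fb5 and left by step up to Cb5.
Leap in, step out — an appoggiatura.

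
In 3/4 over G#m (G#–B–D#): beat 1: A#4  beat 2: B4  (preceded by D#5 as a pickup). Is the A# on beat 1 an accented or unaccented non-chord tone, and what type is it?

Accented appoggiatura.

The harmony at that moment is G# minor triad (G#, B, D#); A#4 is not a chord tone.
It is approached by leap down from D#5 and left by step up to B4.
Leap in, step out — an appoggiatura.
It falls on the downbeat, so it is accented.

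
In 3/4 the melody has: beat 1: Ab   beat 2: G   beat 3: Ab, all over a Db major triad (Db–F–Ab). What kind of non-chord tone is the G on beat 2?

Lower neighbor tone.

The harmony at that moment is Db major triad (Db, F, Ab); G is not a chord tone.
It is approached by step down from Ab and left by step up to Ab.
Step away and step back to the same note — a neighbor tone (lower neighbor).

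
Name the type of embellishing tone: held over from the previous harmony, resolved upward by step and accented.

Approach: by preparation — the pitch is first a chord tone, then held (tied or repeated) while the harmony changes under it. Departure: up by step. Metric position: strong.
A prepared dissonance that resolves upward by step — a retardation. (The same figure resolving downward would be a suspension.)

Retardation.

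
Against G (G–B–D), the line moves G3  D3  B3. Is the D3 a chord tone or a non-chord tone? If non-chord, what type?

Chord tone (the fifth of G major triad).

G major triad contains G, B, D; D is the fifth, so it is a chord tone.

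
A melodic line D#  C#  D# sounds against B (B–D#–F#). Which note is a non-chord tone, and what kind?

C# is a neighbor tone.

The harmony at that moment is B major triad (B, D#, F#); C# is not a chord tone.
It is approached by step down from D# and left by step up to D#.
Step away and step back to the same note — a neighbor tone (lower neighbor).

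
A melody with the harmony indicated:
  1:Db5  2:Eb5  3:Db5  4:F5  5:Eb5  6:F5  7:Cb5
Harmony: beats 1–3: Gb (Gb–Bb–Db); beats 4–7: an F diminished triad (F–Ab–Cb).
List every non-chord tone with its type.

Eb5 (beat 2) — neighbor tone; Eb5 (beat 5) — neighbor tone.

The harmony at that moment is Gb major triad (Gb, Bb, Db); Eb5 is not a chord tone.
It is approached by step up from Db5 and left by step down to Db5.
Step away and step back to the same note — a neighbor tone (upper neighbor).
The harmony at that moment is F diminished triad (F, Ab, Cb); Eb5 is not a chord tone.
It is approached by step down from F5 and left by step up to F5.
Step away and step back to the same note — a neighbor tone (lower neighbor).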